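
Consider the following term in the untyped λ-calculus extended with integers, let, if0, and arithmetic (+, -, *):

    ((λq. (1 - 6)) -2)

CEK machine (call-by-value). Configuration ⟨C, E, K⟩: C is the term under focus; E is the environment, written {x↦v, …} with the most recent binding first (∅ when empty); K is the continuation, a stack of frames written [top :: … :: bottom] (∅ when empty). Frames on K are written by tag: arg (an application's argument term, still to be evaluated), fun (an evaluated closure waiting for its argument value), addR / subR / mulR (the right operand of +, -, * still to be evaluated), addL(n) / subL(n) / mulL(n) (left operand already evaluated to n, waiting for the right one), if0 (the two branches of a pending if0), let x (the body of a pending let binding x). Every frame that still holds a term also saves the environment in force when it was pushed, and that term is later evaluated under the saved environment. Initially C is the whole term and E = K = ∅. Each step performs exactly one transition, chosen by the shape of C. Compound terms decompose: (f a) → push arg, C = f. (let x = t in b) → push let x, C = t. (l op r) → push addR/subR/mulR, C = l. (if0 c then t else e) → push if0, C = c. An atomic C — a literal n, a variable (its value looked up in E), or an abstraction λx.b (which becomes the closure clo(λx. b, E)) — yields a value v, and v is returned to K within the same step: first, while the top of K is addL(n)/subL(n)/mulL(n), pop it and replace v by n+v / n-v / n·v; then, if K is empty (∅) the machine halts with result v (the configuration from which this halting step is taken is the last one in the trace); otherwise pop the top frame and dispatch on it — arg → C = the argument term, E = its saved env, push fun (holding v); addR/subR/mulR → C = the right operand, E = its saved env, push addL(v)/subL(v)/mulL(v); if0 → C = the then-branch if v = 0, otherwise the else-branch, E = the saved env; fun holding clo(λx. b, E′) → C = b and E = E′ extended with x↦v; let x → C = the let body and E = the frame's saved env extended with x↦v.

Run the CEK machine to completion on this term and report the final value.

Answer: -5

Machine steps:
[0] ⟨C=((λq. (1 - 6)) -2); E=∅; K=∅⟩
[1] ⟨C=(λq. (1 - 6)); E=∅; K=[arg]⟩
[2] ⟨C=-2; E=∅; K=[fun]⟩
[3] ⟨C=(1 - 6); E={q↦-2}; K=∅⟩
[4] ⟨C=1; E={q↦-2}; K=[subR]⟩
[5] ⟨C=6; E={q↦-2}; K=[subL(1)]⟩
→ final value -5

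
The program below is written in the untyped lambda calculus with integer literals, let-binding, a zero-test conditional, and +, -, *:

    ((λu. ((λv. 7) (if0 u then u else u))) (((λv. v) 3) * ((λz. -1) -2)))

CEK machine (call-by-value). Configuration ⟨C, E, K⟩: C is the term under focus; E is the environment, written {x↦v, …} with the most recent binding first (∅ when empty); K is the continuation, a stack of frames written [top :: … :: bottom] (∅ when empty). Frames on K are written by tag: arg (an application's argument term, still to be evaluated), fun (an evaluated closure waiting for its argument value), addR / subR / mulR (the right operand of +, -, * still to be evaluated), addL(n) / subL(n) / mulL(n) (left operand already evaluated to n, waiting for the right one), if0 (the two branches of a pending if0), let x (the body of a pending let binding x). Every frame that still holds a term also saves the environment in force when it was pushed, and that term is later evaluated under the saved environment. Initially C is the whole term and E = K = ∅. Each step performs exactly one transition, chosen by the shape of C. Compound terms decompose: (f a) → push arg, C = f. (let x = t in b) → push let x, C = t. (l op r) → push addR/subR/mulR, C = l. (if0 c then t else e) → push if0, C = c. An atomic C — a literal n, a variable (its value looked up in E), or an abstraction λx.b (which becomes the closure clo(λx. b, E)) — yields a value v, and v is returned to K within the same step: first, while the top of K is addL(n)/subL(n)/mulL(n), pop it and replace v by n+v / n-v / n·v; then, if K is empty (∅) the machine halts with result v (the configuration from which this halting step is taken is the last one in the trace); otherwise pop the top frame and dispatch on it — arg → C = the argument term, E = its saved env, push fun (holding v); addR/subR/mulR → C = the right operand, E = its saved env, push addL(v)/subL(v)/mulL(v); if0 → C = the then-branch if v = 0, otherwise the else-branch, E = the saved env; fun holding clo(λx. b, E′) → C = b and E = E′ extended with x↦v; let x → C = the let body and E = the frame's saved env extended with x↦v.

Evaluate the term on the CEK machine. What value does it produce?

0. [C=((λu. ((λv. 7) (if0 u then u else u))) (((λv. v) 3) * ((λz. -1) -2))) | E=∅ | K=∅]
1. [C=(λu. ((λv. 7) (if0 u then u else u))) | E=∅ | K=[arg]]
2. [C=(((λv. v) 3) * ((λz. -1) -2)) | E=∅ | K=[fun]]
3. [C=((λv. v) 3) | E=∅ | K=[mulR :: fun]]
4. [C=(λv. v) | E=∅ | K=[arg :: mulR :: fun]]
5. [C=3 | E=∅ | K=[fun :: mulR :: fun]]
6. [C=v | E={v↦3} | K=[mulR :: fun]]
7. [C=((λz. -1) -2) | E=∅ | K=[mulL(3) :: fun]]
8. [C=(λz. -1) | E=∅ | K=[arg :: mulL(3) :: fun]]
9. [C=-2 | E=∅ | K=[fun :: mulL(3) :: fun]]
10. [C=-1 | E={z↦-2} | K=[mulL(3) :: fun]]
11. [C=((λv. 7) (if0 u then u else u)) | E={u↦-3} | K=∅]
12. [C=(λv. 7) | E={u↦-3} | K=[arg]]
13. [C=(if0 u then u else u) | E={u↦-3} | K=[fun]]
14. [C=u | E={u↦-3} | K=[if0 :: fun]]
15. [C=u | E={u↦-3} | K=[fun]]
16. [C=7 | E={v↦-3, u↦-3} | K=∅]
→ final value 7

Answer: 7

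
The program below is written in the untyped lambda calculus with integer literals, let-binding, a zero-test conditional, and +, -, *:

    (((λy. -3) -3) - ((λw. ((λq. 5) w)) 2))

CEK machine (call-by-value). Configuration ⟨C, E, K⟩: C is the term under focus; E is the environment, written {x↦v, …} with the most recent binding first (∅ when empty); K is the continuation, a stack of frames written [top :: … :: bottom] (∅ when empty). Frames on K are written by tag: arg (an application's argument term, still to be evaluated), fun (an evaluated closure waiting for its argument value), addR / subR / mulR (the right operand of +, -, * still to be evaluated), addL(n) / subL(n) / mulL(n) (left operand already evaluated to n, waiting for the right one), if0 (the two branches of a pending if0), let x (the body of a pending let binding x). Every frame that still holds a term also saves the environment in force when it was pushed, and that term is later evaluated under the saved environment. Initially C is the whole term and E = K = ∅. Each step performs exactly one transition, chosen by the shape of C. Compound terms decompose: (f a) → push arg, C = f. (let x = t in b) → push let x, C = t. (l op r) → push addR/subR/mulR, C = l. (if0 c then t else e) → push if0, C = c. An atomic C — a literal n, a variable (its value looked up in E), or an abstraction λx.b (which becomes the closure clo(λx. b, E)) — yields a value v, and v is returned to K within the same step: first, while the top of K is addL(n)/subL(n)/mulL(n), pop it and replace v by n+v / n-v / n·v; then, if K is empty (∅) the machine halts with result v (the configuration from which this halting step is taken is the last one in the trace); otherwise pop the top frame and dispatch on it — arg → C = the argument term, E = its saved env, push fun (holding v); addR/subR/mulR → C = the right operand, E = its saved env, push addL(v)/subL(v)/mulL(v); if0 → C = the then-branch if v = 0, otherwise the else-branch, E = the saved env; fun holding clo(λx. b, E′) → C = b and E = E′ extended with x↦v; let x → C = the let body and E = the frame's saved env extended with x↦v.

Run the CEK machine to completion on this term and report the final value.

step 0: ⟨C=(((λy. -3) -3) - ((λw. ((λq. 5) w)) 2)); E=∅; K=∅⟩
step 1: ⟨C=((λy. -3) -3); E=∅; K=[subR]⟩
step 2: ⟨C=(λy. -3); E=∅; K=[arg :: subR]⟩
step 3: ⟨C=-3; E=∅; K=[fun :: subR]⟩
step 4: ⟨C=-3; E={y↦-3}; K=[subR]⟩
step 5: ⟨C=((λw. ((λq. 5) w)) 2); E=∅; K=[subL(-3)]⟩
step 6: ⟨C=(λw. ((λq. 5) w)); E=∅; K=[arg :: subL(-3)]⟩
step 7: ⟨C=2; E=∅; K=[fun :: subL(-3)]⟩
step 8: ⟨C=((λq. 5) w); E={w↦2}; K=[subL(-3)]⟩
step 9: ⟨C=(λq. 5); E={w↦2}; K=[arg :: subL(-3)]⟩
step 10: ⟨C=w; E={w↦2}; K=[fun :: subL(-3)]⟩
step 11: ⟨C=5; E={q↦2, w↦2}; K=[subL(-3)]⟩
→ final value -8

Answer: -8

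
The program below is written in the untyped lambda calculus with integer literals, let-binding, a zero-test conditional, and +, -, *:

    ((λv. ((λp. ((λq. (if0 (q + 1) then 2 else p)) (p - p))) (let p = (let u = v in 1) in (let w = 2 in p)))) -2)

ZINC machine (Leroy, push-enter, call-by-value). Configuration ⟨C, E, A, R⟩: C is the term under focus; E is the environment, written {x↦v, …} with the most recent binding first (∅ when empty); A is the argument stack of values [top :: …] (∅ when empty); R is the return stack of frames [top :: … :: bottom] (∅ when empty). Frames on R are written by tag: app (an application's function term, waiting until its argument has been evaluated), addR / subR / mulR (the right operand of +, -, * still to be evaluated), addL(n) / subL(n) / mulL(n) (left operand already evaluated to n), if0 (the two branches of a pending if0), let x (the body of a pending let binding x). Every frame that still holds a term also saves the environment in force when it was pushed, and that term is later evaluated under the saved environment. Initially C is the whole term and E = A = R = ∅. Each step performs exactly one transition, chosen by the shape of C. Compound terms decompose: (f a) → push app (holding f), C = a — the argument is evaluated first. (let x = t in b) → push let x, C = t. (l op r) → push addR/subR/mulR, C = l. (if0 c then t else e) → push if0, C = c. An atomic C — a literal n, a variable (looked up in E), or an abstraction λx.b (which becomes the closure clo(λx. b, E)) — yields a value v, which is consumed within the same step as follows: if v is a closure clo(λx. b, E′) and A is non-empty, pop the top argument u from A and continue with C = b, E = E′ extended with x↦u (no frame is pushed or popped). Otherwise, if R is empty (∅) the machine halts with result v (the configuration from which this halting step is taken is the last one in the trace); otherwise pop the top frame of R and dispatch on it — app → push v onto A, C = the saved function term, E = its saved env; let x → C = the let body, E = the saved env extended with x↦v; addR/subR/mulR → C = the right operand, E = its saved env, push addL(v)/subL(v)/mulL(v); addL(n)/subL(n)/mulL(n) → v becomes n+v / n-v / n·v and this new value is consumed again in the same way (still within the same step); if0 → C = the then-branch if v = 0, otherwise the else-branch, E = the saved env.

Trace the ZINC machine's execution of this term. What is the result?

Answer: 1

Derivation:
0. [C=((λv. ((λp. ((λq. (if0 (q + 1) then 2 else p)) (p - p))) (let p = (let u = v in 1) in (let w = 2 in p)))) -2) | E=∅ | A=∅ | R=∅]
1. [C=-2 | E=∅ | A=∅ | R=[app]]
2. [C=(λv. ((λp. ((λq. (if0 (q + 1) then 2 else p)) (p - p))) (let p = (let u = v in 1) in (let w = 2 in p)))) | E=∅ | A=[-2] | R=∅]
3. [C=((λp. ((λq. (if0 (q + 1) then 2 else p)) (p - p))) (let p = (let u = v in 1) in (let w = 2 in p))) | E={v↦-2} | A=∅ | R=∅]
4. [C=(let p = (let u = v in 1) in (let w = 2 in p)) | E={v↦-2} | A=∅ | R=[app]]
5. [C=(let u = v in 1) | E={v↦-2} | A=∅ | R=[let p :: app]]
6. [C=v | E={v↦-2} | A=∅ | R=[let u :: let p :: app]]
7. [C=1 | E={u↦-2, v↦-2} | A=∅ | R=[let p :: app]]
8. [C=(let w = 2 in p) | E={p↦1, v↦-2} | A=∅ | R=[app]]
9. [C=2 | E={p↦1, v↦-2} | A=∅ | R=[let w :: app]]
10. [C=p | E={w↦2, p↦1, v↦-2} | A=∅ | R=[app]]
11. [C=(λp. ((λq. (if0 (q + 1) then 2 else p)) (p - p))) | E={v↦-2} | A=[1] | R=∅]
12. [C=((λq. (if0 (q + 1) then 2 else p)) (p - p)) | E={p↦1, v↦-2} | A=∅ | R=∅]
13. [C=(p - p) | E={p↦1, v↦-2} | A=∅ | R=[app]]
14. [C=p | E={p↦1, v↦-2} | A=∅ | R=[subR :: app]]
15. [C=p | E={p↦1, v↦-2} | A=∅ | R=[subL(1) :: app]]
16. [C=(λq. (if0 (q + 1) then 2 else p)) | E={p↦1, v↦-2} | A=[0] | R=∅]
17. [C=(if0 (q + 1) then 2 else p) | E={q↦0, p↦1, v↦-2} | A=∅ | R=∅]
18. [C=(q + 1) | E={q↦0, p↦1, v↦-2} | A=∅ | R=[if0]]
19. [C=q | E={q↦0, p↦1, v↦-2} | A=∅ | R=[addR :: if0]]
20. [C=1 | E={q↦0, p↦1, v↦-2} | A=∅ | R=[addL(0) :: if0]]
21. [C=p | E={q↦0, p↦1, v↦-2} | A=∅ | R=∅]
→ final value 1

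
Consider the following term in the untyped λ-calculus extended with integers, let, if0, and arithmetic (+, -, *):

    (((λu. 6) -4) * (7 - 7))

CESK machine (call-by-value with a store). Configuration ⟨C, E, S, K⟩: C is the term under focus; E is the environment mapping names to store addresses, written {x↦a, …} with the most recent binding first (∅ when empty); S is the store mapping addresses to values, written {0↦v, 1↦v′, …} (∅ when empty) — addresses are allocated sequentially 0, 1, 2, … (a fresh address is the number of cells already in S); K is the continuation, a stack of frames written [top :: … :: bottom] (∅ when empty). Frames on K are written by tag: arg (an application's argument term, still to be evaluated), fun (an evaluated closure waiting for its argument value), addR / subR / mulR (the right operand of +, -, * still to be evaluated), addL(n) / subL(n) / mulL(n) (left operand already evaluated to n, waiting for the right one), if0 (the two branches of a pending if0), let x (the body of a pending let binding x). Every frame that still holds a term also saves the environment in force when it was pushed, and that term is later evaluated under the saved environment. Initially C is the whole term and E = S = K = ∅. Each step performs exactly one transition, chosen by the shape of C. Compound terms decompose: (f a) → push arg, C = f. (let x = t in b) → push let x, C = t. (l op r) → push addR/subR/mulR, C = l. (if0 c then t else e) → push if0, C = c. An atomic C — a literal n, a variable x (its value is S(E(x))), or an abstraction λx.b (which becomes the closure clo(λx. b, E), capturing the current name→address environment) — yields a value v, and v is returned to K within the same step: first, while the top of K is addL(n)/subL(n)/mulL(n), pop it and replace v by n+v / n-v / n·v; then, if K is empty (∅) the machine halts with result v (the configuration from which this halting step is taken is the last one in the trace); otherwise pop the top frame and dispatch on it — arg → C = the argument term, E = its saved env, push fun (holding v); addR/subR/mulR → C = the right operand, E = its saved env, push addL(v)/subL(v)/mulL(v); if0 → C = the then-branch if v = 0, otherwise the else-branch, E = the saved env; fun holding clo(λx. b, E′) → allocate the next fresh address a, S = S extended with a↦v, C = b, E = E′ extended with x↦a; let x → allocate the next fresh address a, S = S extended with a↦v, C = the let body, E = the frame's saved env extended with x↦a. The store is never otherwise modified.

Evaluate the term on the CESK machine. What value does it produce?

Answer: 0

Execution trace:
0. [C=(((λu. 6) -4) * (7 - 7)) | E=∅ | S=∅ | K=∅]
1. [C=((λu. 6) -4) | E=∅ | S=∅ | K=[mulR]]
2. [C=(λu. 6) | E=∅ | S=∅ | K=[arg :: mulR]]
3. [C=-4 | E=∅ | S=∅ | K=[fun :: mulR]]
4. [C=6 | E={u↦0} | S={0↦-4} | K=[mulR]]
5. [C=(7 - 7) | E=∅ | S={0↦-4} | K=[mulL(6)]]
6. [C=7 | E=∅ | S={0↦-4} | K=[subR :: mulL(6)]]
7. [C=7 | E=∅ | S={0↦-4} | K=[subL(7) :: mulL(6)]]
→ final value 0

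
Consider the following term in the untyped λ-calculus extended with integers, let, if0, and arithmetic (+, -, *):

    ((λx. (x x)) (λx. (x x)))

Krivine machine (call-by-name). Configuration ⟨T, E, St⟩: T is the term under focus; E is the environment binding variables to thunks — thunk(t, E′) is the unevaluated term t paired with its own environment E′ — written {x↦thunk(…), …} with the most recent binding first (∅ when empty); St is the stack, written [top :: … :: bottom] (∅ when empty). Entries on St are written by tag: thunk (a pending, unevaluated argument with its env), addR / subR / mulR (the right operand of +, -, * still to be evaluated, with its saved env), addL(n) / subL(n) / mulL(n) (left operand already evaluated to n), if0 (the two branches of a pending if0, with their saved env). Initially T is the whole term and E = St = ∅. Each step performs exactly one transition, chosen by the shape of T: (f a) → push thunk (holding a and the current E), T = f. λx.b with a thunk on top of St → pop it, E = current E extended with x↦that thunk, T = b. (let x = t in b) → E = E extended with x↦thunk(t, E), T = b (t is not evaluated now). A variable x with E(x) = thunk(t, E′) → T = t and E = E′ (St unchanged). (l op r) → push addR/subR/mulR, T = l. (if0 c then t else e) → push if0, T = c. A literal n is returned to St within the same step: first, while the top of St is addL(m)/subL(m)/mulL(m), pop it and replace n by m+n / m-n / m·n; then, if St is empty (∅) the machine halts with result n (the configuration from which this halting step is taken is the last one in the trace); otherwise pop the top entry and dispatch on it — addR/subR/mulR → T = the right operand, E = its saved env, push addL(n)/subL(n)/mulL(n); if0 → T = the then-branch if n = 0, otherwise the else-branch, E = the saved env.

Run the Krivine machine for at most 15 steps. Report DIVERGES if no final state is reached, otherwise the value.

step 0: <T=((λx. (x x)) (λx. (x x))), E=∅, St=∅>
step 1: <T=(λx. (x x)), E=∅, St=[thunk]>
step 2: <T=(x x), E={x↦thunk((λx. (x x)), ∅)}, St=∅>
step 3: <T=x, E={x↦thunk((λx. (x x)), ∅)}, St=[thunk]>
step 4: <T=(λx. (x x)), E=∅, St=[thunk]>
step 5: <T=(x x), E={x↦thunk(x, {x↦thunk((λx. (x x)), ∅)})}, St=∅>
step 6: <T=x, E={x↦thunk(x, {x↦thunk((λx. (x x)), ∅)})}, St=[thunk]>
step 7: <T=x, E={x↦thunk((λx. (x x)), ∅)}, St=[thunk]>
step 8: <T=(λx. (x x)), E=∅, St=[thunk]>
step 9: <T=(x x), E={x↦thunk(x, {x↦thunk(x, {x↦thunk((λx. (x x)), ∅)})})}, St=∅>
step 10: <T=x, E={x↦thunk(x, {x↦thunk(x, {x↦thunk((λx. (x x)), ∅)})})}, St=[thunk]>
step 11: <T=x, E={x↦thunk(x, {x↦thunk((λx. (x x)), ∅)})}, St=[thunk]>
step 12: <T=x, E={x↦thunk((λx. (x x)), ∅)}, St=[thunk]>
step 13: <T=(λx. (x x)), E=∅, St=[thunk]>
step 14: <T=(x x), E={x↦thunk(x, {x↦thunk(x, {x↦thunk(x, {x↦thunk((λx. (x x)), ∅)})})})}, St=∅>
step 15: <T=x, E={x↦thunk(x, {x↦thunk(x, {x↦thunk(x, {x↦thunk((λx. (x x)), ∅)})})})}, St=[thunk]>
→ 15 transitions taken and the configuration is still not final: no result within 15 steps

Answer: DIVERGES (no final state within 15 steps)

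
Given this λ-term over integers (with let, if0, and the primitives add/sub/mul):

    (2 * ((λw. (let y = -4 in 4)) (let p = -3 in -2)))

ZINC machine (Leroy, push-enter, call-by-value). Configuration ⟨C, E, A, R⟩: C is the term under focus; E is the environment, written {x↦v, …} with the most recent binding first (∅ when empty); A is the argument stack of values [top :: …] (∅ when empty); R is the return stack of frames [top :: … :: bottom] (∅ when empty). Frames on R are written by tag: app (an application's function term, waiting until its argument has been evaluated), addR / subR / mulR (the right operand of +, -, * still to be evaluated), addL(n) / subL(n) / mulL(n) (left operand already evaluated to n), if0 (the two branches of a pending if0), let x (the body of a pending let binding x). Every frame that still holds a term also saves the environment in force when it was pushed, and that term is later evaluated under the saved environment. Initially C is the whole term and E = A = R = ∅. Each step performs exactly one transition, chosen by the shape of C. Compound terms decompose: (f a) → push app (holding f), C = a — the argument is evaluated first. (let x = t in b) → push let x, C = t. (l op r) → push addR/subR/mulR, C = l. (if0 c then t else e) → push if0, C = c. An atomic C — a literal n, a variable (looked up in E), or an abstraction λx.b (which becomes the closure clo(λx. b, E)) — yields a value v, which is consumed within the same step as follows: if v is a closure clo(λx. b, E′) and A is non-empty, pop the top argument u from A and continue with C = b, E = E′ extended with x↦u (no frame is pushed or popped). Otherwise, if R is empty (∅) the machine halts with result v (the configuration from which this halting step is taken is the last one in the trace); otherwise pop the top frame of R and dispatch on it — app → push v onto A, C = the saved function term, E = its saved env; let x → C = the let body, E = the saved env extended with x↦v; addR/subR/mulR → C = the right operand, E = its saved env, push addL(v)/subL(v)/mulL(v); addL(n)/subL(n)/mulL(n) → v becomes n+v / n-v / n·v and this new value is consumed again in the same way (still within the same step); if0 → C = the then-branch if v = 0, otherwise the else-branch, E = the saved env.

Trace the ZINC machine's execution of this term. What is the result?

0. ⟨C=(2 * ((λw. (let y = -4 in 4)) (let p = -3 in -2))); E=∅; A=∅; R=∅⟩
1. ⟨C=2; E=∅; A=∅; R=[mulR]⟩
2. ⟨C=((λw. (let y = -4 in 4)) (let p = -3 in -2)); E=∅; A=∅; R=[mulL(2)]⟩
3. ⟨C=(let p = -3 in -2); E=∅; A=∅; R=[app :: mulL(2)]⟩
4. ⟨C=-3; E=∅; A=∅; R=[let p :: app :: mulL(2)]⟩
5. ⟨C=-2; E={p↦-3}; A=∅; R=[app :: mulL(2)]⟩
6. ⟨C=(λw. (let y = -4 in 4)); E=∅; A=[-2]; R=[mulL(2)]⟩
7. ⟨C=(let y = -4 in 4); E={w↦-2}; A=∅; R=[mulL(2)]⟩
8. ⟨C=-4; E={w↦-2}; A=∅; R=[let y :: mulL(2)]⟩
9. ⟨C=4; E={y↦-4, w↦-2}; A=∅; R=[mulL(2)]⟩
→ final value 8

Answer: 8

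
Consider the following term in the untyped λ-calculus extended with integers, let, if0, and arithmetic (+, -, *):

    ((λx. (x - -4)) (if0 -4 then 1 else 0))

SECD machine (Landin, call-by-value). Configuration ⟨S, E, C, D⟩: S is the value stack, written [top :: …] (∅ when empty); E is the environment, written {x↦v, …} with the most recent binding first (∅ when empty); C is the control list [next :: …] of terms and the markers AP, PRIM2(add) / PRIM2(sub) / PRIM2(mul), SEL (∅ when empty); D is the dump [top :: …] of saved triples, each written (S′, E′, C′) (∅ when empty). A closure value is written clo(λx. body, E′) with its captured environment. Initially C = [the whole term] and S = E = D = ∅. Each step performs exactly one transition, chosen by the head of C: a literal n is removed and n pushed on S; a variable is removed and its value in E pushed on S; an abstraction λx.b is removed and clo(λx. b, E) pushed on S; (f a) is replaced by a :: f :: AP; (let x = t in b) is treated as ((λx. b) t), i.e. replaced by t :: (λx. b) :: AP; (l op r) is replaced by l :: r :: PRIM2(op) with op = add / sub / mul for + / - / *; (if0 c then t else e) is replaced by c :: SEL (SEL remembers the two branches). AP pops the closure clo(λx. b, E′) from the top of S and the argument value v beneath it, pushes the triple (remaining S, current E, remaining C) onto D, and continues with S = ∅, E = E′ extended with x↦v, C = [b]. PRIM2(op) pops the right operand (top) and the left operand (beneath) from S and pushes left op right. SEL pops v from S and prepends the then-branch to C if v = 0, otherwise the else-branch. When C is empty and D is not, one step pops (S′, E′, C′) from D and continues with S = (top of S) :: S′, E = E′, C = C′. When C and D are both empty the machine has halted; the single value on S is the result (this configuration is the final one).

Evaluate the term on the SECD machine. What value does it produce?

Answer: 4

Derivation:
0. [S=∅ | E=∅ | C=[((λx. (x - -4)) (if0 -4 then 1 else 0))] | D=∅]
1. [S=∅ | E=∅ | C=[(if0 -4 then 1 else 0) :: (λx. (x - -4)) :: AP] | D=∅]
2. [S=∅ | E=∅ | C=[-4 :: SEL :: (λx. (x - -4)) :: AP] | D=∅]
3. [S=[-4] | E=∅ | C=[SEL :: (λx. (x - -4)) :: AP] | D=∅]
4. [S=∅ | E=∅ | C=[0 :: (λx. (x - -4)) :: AP] | D=∅]
5. [S=[0] | E=∅ | C=[(λx. (x - -4)) :: AP] | D=∅]
6. [S=[clo(λx. (x - -4), ∅) :: 0] | E=∅ | C=[AP] | D=∅]
7. [S=∅ | E={x↦0} | C=[(x - -4)] | D=[(∅, ∅, ∅)]]
8. [S=∅ | E={x↦0} | C=[x :: -4 :: PRIM2(sub)] | D=[(∅, ∅, ∅)]]
9. [S=[0] | E={x↦0} | C=[-4 :: PRIM2(sub)] | D=[(∅, ∅, ∅)]]
10. [S=[-4 :: 0] | E={x↦0} | C=[PRIM2(sub)] | D=[(∅, ∅, ∅)]]
11. [S=[4] | E={x↦0} | C=∅ | D=[(∅, ∅, ∅)]]
12. [S=[4] | E=∅ | C=∅ | D=∅]
→ final value 4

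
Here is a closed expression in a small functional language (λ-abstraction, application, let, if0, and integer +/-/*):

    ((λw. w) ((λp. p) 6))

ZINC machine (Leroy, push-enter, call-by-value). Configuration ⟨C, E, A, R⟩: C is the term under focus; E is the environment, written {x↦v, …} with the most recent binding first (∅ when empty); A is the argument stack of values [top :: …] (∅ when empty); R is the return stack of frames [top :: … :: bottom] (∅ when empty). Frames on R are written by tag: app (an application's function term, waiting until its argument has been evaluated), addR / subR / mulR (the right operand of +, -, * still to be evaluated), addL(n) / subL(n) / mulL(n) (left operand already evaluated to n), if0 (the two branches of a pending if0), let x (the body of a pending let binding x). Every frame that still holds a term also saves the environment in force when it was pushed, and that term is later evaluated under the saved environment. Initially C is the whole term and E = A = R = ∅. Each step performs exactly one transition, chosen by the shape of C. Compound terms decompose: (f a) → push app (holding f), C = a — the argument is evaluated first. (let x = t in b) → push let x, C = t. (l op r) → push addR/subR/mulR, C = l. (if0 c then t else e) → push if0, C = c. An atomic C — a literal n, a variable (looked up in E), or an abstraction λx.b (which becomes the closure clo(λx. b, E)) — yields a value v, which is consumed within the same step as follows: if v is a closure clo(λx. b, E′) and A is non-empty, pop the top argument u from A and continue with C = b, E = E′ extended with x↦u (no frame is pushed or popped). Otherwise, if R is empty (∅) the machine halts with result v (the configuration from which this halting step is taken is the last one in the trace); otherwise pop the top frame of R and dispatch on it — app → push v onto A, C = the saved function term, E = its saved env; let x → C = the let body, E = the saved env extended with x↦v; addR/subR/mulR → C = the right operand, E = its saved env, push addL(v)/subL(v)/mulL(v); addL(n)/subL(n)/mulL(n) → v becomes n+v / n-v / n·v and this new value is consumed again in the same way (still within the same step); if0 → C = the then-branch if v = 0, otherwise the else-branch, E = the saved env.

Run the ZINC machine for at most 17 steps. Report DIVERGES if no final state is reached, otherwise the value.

[0] <C=((λw. w) ((λp. p) 6)), E=∅, A=∅, R=∅>
[1] <C=((λp. p) 6), E=∅, A=∅, R=[app]>
[2] <C=6, E=∅, A=∅, R=[app :: app]>
[3] <C=(λp. p), E=∅, A=[6], R=[app]>
[4] <C=p, E={p↦6}, A=∅, R=[app]>
[5] <C=(λw. w), E=∅, A=[6], R=∅>
[6] <C=w, E={w↦6}, A=∅, R=∅>
→ final value 6

Answer: 6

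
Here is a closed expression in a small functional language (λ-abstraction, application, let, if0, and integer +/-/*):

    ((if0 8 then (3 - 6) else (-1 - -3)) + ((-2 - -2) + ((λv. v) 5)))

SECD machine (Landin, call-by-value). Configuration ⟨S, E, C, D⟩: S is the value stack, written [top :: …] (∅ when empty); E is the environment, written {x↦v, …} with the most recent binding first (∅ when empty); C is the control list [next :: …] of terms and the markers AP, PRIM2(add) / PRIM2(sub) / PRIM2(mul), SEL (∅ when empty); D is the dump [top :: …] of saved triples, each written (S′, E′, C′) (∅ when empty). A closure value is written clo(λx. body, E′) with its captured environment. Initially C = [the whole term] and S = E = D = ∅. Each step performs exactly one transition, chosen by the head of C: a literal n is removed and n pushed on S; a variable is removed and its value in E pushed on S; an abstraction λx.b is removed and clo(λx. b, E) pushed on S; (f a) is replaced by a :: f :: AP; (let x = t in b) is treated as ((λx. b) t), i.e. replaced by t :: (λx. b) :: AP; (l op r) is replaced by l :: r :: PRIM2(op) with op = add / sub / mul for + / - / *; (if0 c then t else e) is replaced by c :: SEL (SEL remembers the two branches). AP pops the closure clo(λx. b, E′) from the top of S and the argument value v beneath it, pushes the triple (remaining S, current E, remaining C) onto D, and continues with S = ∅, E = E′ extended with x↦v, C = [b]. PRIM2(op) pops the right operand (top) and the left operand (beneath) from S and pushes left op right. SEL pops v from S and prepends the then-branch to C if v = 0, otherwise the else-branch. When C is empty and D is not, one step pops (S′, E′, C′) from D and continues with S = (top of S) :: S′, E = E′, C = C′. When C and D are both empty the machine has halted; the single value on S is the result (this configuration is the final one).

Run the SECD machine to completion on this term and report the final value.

Answer: 7

Execution trace:
t=0: <S=∅, E=∅, C=[((if0 8 then (3 - 6) else (-1 - -3)) + ((-2 - -2) + ((λv. v) 5)))], D=∅>
t=1: <S=∅, E=∅, C=[(if0 8 then (3 - 6) else (-1 - -3)) :: ((-2 - -2) + ((λv. v) 5)) :: PRIM2(add)], D=∅>
t=2: <S=∅, E=∅, C=[8 :: SEL :: ((-2 - -2) + ((λv. v) 5)) :: PRIM2(add)], D=∅>
t=3: <S=[8], E=∅, C=[SEL :: ((-2 - -2) + ((λv. v) 5)) :: PRIM2(add)], D=∅>
t=4: <S=∅, E=∅, C=[(-1 - -3) :: ((-2 - -2) + ((λv. v) 5)) :: PRIM2(add)], D=∅>
t=5: <S=∅, E=∅, C=[-1 :: -3 :: PRIM2(sub) :: ((-2 - -2) + ((λv. v) 5)) :: PRIM2(add)], D=∅>
t=6: <S=[-1], E=∅, C=[-3 :: PRIM2(sub) :: ((-2 - -2) + ((λv. v) 5)) :: PRIM2(add)], D=∅>
t=7: <S=[-3 :: -1], E=∅, C=[PRIM2(sub) :: ((-2 - -2) + ((λv. v) 5)) :: PRIM2(add)], D=∅>
t=8: <S=[2], E=∅, C=[((-2 - -2) + ((λv. v) 5)) :: PRIM2(add)], D=∅>
t=9: <S=[2], E=∅, C=[(-2 - -2) :: ((λv. v) 5) :: PRIM2(add) :: PRIM2(add)], D=∅>
t=10: <S=[2], E=∅, C=[-2 :: -2 :: PRIM2(sub) :: ((λv. v) 5) :: PRIM2(add) :: PRIM2(add)], D=∅>
t=11: <S=[-2 :: 2], E=∅, C=[-2 :: PRIM2(sub) :: ((λv. v) 5) :: PRIM2(add) :: PRIM2(add)], D=∅>
t=12: <S=[-2 :: -2 :: 2], E=∅, C=[PRIM2(sub) :: ((λv. v) 5) :: PRIM2(add) :: PRIM2(add)], D=∅>
t=13: <S=[0 :: 2], E=∅, C=[((λv. v) 5) :: PRIM2(add) :: PRIM2(add)], D=∅>
t=14: <S=[0 :: 2], E=∅, C=[5 :: (λv. v) :: AP :: PRIM2(add) :: PRIM2(add)], D=∅>
t=15: <S=[5 :: 0 :: 2], E=∅, C=[(λv. v) :: AP :: PRIM2(add) :: PRIM2(add)], D=∅>
t=16: <S=[clo(λv. v, ∅) :: 5 :: 0 :: 2], E=∅, C=[AP :: PRIM2(add) :: PRIM2(add)], D=∅>
t=17: <S=∅, E={v↦5}, C=[v], D=[([0 :: 2], ∅, [PRIM2(add) :: PRIM2(add)])]>
t=18: <S=[5], E={v↦5}, C=∅, D=[([0 :: 2], ∅, [PRIM2(add) :: PRIM2(add)])]>
t=19: <S=[5 :: 0 :: 2], E=∅, C=[PRIM2(add) :: PRIM2(add)], D=∅>
t=20: <S=[5 :: 2], E=∅, C=[PRIM2(add)], D=∅>
t=21: <S=[7], E=∅, C=∅, D=∅>
→ final value 7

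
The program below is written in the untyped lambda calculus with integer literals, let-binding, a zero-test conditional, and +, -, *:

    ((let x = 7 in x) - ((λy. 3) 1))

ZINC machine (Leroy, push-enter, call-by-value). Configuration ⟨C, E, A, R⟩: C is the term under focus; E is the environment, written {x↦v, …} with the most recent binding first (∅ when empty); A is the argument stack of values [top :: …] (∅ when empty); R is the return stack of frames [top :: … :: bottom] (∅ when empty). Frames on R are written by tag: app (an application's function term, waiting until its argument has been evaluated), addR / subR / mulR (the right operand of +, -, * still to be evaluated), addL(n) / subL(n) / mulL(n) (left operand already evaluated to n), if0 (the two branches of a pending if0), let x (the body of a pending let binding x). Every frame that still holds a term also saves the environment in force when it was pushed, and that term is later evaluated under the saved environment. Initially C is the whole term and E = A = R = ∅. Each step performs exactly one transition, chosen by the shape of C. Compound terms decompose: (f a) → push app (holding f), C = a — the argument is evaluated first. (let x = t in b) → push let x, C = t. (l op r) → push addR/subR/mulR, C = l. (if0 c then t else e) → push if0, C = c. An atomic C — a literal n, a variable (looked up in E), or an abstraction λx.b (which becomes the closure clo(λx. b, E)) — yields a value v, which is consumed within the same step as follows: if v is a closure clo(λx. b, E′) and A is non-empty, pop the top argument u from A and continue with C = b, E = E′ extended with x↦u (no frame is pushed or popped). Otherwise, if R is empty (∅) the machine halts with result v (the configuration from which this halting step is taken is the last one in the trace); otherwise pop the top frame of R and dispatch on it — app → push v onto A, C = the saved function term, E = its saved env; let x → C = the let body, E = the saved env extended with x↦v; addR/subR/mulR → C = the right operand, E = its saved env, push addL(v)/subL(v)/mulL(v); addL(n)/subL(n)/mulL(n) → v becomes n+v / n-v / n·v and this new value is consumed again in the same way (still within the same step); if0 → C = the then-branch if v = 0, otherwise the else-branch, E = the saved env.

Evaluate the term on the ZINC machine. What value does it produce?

t=0: ⟨C=((let x = 7 in x) - ((λy. 3) 1)); E=∅; A=∅; R=∅⟩
t=1: ⟨C=(let x = 7 in x); E=∅; A=∅; R=[subR]⟩
t=2: ⟨C=7; E=∅; A=∅; R=[let x :: subR]⟩
t=3: ⟨C=x; E={x↦7}; A=∅; R=[subR]⟩
t=4: ⟨C=((λy. 3) 1); E=∅; A=∅; R=[subL(7)]⟩
t=5: ⟨C=1; E=∅; A=∅; R=[app :: subL(7)]⟩
t=6: ⟨C=(λy. 3); E=∅; A=[1]; R=[subL(7)]⟩
t=7: ⟨C=3; E={y↦1}; A=∅; R=[subL(7)]⟩
→ final value 4

Answer: 4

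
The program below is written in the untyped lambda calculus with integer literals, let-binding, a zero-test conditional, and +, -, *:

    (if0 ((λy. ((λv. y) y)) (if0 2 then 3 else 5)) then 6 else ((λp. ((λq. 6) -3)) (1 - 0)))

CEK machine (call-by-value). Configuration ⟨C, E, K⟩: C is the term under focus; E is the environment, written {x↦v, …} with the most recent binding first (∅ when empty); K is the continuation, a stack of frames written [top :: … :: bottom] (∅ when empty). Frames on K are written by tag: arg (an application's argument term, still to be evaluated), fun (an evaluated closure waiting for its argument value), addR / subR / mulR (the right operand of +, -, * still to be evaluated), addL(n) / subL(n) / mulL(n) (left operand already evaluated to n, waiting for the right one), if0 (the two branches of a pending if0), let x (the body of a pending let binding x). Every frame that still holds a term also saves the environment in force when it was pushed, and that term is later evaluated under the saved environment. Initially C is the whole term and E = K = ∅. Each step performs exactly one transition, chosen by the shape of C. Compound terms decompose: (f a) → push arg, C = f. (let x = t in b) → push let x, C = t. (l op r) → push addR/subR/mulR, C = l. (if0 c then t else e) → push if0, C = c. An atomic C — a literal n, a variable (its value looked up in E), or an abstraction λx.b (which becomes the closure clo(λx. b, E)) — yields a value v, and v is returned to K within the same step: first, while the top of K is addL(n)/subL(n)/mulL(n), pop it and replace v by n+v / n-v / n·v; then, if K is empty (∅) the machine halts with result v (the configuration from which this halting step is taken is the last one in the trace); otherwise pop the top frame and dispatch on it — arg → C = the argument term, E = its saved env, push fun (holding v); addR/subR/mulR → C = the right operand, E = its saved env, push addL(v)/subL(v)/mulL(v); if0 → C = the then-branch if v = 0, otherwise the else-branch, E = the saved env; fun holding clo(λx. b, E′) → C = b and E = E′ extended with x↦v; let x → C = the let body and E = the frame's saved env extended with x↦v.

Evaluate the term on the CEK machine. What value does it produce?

t=0: <C=(if0 ((λy. ((λv. y) y)) (if0 2 then 3 else 5)) then 6 else ((λp. ((λq. 6) -3)) (1 - 0))), E=∅, K=∅>
t=1: <C=((λy. ((λv. y) y)) (if0 2 then 3 else 5)), E=∅, K=[if0]>
t=2: <C=(λy. ((λv. y) y)), E=∅, K=[arg :: if0]>
t=3: <C=(if0 2 then 3 else 5), E=∅, K=[fun :: if0]>
t=4: <C=2, E=∅, K=[if0 :: fun :: if0]>
t=5: <C=5, E=∅, K=[fun :: if0]>
t=6: <C=((λv. y) y), E={y↦5}, K=[if0]>
t=7: <C=(λv. y), E={y↦5}, K=[arg :: if0]>
t=8: <C=y, E={y↦5}, K=[fun :: if0]>
t=9: <C=y, E={v↦5, y↦5}, K=[if0]>
t=10: <C=((λp. ((λq. 6) -3)) (1 - 0)), E=∅, K=∅>
t=11: <C=(λp. ((λq. 6) -3)), E=∅, K=[arg]>
t=12: <C=(1 - 0), E=∅, K=[fun]>
t=13: <C=1, E=∅, K=[subR :: fun]>
t=14: <C=0, E=∅, K=[subL(1) :: fun]>
t=15: <C=((λq. 6) -3), E={p↦1}, K=∅>
t=16: <C=(λq. 6), E={p↦1}, K=[arg]>
t=17: <C=-3, E={p↦1}, K=[fun]>
t=18: <C=6, E={q↦-3, p↦1}, K=∅>
→ final value 6

Answer: 6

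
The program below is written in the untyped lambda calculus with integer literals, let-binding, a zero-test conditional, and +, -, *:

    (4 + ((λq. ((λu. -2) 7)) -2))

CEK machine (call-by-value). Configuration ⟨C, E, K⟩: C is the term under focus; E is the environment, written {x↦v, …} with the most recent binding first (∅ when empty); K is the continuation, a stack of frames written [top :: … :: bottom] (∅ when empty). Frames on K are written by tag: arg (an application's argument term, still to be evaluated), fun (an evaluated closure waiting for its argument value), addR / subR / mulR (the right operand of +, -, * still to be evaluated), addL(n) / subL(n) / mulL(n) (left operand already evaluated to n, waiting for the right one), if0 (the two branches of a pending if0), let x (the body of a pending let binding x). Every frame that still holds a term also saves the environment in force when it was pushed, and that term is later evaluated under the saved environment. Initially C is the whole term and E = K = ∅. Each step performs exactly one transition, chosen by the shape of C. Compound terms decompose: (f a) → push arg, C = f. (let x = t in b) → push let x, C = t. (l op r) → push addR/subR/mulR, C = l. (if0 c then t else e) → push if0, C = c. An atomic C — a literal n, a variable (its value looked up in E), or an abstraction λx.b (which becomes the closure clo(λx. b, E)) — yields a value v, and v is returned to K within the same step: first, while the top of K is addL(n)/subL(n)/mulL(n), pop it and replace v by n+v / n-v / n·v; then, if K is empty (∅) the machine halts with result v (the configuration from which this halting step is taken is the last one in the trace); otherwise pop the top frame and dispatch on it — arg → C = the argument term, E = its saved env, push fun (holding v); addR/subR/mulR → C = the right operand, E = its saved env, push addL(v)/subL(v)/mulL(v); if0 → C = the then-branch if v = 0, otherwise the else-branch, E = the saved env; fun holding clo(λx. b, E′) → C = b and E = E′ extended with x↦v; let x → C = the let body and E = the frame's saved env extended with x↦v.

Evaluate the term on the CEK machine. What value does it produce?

Answer: 2

Machine steps:
step 0: [C=(4 + ((λq. ((λu. -2) 7)) -2)) | E=∅ | K=∅]
step 1: [C=4 | E=∅ | K=[addR]]
step 2: [C=((λq. ((λu. -2) 7)) -2) | E=∅ | K=[addL(4)]]
step 3: [C=(λq. ((λu. -2) 7)) | E=∅ | K=[arg :: addL(4)]]
step 4: [C=-2 | E=∅ | K=[fun :: addL(4)]]
step 5: [C=((λu. -2) 7) | E={q↦-2} | K=[addL(4)]]
step 6: [C=(λu. -2) | E={q↦-2} | K=[arg :: addL(4)]]
step 7: [C=7 | E={q↦-2} | K=[fun :: addL(4)]]
step 8: [C=-2 | E={u↦7, q↦-2} | K=[addL(4)]]
→ final value 2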